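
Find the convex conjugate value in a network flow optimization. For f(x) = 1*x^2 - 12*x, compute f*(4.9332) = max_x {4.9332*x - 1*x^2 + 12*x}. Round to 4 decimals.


f*(y) = sup_x {y*x - a*x^2 - b*x} = sup_x {(y-b)*x - a*x^2}
FOC: (y - b) - 2a*x = 0 => x* = (y - b)/(2a)
x* = (4.9332 + 12)/(2*1) = 8.4666
f*(4.9332) = (y-b)^2/(4a) = (4.9332 + 12)^2/(4*1)
= 286.7333/4 = 71.6833


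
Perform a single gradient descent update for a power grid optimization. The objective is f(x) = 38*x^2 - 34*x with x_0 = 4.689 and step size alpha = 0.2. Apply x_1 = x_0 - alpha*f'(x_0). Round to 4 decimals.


We compute the gradient at x_0 and apply the update.
f'(x) = 76*x - 34
f'(4.689) = 76*4.689 - 34 = 322.364
x_1 = 4.689 - 0.2*322.364 = -59.7838


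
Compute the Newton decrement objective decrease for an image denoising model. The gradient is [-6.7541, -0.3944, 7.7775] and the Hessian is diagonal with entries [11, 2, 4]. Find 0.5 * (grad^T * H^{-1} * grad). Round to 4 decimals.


Step 1: H is diagonal, so H^(-1) * g = [-0.614, -0.1972, 1.9444].
Step 2: g^T H^(-1) g = sum_i g_i^2 / H_ii
  = (-6.7541)^2/11 + (-0.3944)^2/2 + (7.7775)^2/4
  = 4.1471 + 0.0778 + 15.1224 = 19.3472
Step 3: Objective decrease = 0.5 * g^T H^(-1) g = 9.6736


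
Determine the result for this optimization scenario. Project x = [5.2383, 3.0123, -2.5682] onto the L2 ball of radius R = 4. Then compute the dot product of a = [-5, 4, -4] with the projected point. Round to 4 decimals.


Step 1: Compute ||x|| (intermediates to 6 decimals).
||x|| = sqrt(5.2383^2 + 3.0123^2 + (-2.5682)^2) = 6.565774
Step 2: Project.
Since ||x|| > R, scale = R/||x|| = 4/6.565774 = 0.60922, proj(x) = scale * x
proj(x) = [3.191277, 1.835153, -1.564599]
Step 3: Dot product.
a^T * proj(x) = -5*3.191277 + 4*1.835153 - 4*(-1.564599) = -2.3574


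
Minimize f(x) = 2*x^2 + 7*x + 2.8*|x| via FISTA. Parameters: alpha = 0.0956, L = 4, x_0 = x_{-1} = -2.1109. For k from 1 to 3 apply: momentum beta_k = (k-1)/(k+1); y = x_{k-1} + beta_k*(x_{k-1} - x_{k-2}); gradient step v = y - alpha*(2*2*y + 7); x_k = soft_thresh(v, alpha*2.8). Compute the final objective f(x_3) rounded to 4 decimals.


FISTA on f(x) = 2*x^2 + 7*x + 2.8*|x|
L = 4, alpha = 0.0956
Iteration 1: beta = 0.0, y = -2.1109 + 0.0*(-2.1109 + 2.1109) = -2.1109
  grad(y) = -1.4436, v = y - alpha*grad = -1.9729
  prox(v) = soft_thresh(-1.9729, 0.2677) = -1.7052
Iteration 2: beta = 0.3333, y = -1.7052 + 0.3333*(-1.7052 + 2.1109) = -1.57
  grad(y) = 0.7201, v = y - alpha*grad = -1.6388
  prox(v) = soft_thresh(-1.6388, 0.2677) = -1.3711
Iteration 3: beta = 0.5, y = -1.3711 + 0.5*(-1.3711 + 1.7052) = -1.2041
  grad(y) = 2.1836, v = y - alpha*grad = -1.4129
  prox(v) = soft_thresh(-1.4129, 0.2677) = -1.1452
f(x_3) = 2*(-1.1452)^2 + 7*(-1.1452) + 2.8*|-1.1452| = -2.1869


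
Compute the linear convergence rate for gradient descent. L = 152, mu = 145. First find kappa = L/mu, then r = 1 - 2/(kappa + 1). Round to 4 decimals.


Step 1: Compute the condition number.
kappa = L/mu = 152/145 = 1.0483
Step 2: Compute the convergence rate.
r = 1 - 2/(kappa + 1) = 1 - 2*mu/(L + mu) = (L - mu)/(L + mu) = 7/297 = 0.0236


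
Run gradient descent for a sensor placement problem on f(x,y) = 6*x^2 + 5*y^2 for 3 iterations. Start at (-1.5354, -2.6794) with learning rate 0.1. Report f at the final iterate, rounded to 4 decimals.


Gradient descent on f(x,y) = 6*x^2 + 5*y^2.
Starting point: (-1.5354, -2.6794), alpha = 0.1
Step 1: grad_x = 2*6*-1.5354 = -18.4248, grad_y = 2*5*-2.6794 = -26.794
  x_1 = -1.5354 - 0.1*-18.4248 = 0.3071
  y_1 = -2.6794 - 0.1*-26.794 = 0.0
Step 2: grad_x = 2*6*0.3071 = 3.685, grad_y = 2*5*0.0 = 0.0
  x_2 = 0.3071 - 0.1*3.685 = -0.0614
  y_2 = 0.0 - 0.1*0.0 = 0.0
Step 3: grad_x = 2*6*-0.0614 = -0.737, grad_y = 2*5*0.0 = 0.0
  x_3 = -0.0614 - 0.1*-0.737 = 0.0123
  y_3 = 0.0 - 0.1*0.0 = 0.0
f(0.0123, 0.0) = 6*0.0123^2 + 5*0.0^2 = 0.0009


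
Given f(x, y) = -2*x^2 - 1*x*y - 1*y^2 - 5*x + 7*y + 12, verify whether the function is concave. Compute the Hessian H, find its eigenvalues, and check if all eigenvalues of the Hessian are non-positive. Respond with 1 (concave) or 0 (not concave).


The Hessian of f(x,y) = -2*x^2 - 1*x*y - 1*y^2 - 5*x + 7*y + 12 is:
H = [[-4, -1], [-1, -2]]
Trace = -4 - 2 = -6
Determinant = -4*-2 - (-1)^2 = 7
Discriminant = (-6)^2 - 4*7 = 8.0
Eigenvalues: lambda_1 = -4.4142, lambda_2 = -1.5858
The function is concave.

1


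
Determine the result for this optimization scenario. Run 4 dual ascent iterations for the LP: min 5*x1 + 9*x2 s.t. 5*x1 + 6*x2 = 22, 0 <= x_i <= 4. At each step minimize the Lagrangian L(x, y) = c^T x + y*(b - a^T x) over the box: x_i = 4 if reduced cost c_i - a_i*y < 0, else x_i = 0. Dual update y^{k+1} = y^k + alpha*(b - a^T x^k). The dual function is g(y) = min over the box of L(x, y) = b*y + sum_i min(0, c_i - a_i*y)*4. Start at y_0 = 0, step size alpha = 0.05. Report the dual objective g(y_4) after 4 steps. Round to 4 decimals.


Dual ascent for LP: min 5*x1 + 9*x2, 5*x1 + 6*x2 = 22, 0 <= x_i <= 4
Step 1: y^k = 0.0, reduced costs: (5.0, 9.0)
  x^k = (0.0, 0.0), subgradient = b - a^T x = 22.0
  y^{k+1} = 0.0 + 0.05*22.0 = 1.1
Step 2: y^k = 1.1, reduced costs: (-0.5, 2.4)
  x^k = (4.0, 0.0), subgradient = b - a^T x = 2.0
  y^{k+1} = 1.1 + 0.05*2.0 = 1.2
Step 3: y^k = 1.2, reduced costs: (-1.0, 1.8)
  x^k = (4.0, 0.0), subgradient = b - a^T x = 2.0
  y^{k+1} = 1.2 + 0.05*2.0 = 1.3
Step 4: y^k = 1.3, reduced costs: (-1.5, 1.2)
  x^k = (4.0, 0.0), subgradient = b - a^T x = 2.0
  y^{k+1} = 1.3 + 0.05*2.0 = 1.4
Dual objective at y_4 = 1.4: reduced costs (-2.0, 0.6), box minimizer x = (4.0, 0.0)
g(y_4) = b*y + (c1 - a1*y)*x1 + (c2 - a2*y)*x2 = 22*1.4 + (-2.0)*4.0 + 0.6*0.0 = 30.8 - 8.0 + 0.0 = 22.8


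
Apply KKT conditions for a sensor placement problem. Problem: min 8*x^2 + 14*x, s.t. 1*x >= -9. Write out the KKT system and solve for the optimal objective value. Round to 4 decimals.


Step 1: Try lambda = 0 (constraint inactive).
Stationarity: 2*8*x + 14 = 0
x* = -14/(2*8) = -0.875
Check constraint: 1*-0.875 = -0.875 >= -9 -- satisfied.
Step 2: Compute optimal value.
f(x*) = 8*(-0.875)^2 + 14*(-0.875) = -6.125


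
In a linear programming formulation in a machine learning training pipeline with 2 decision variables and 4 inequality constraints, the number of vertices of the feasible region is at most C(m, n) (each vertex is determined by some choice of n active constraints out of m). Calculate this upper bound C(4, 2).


Each vertex corresponds to some choice of n active constraints out of m, so the number of vertices is at most C(m, n) = m! / (n!(m-n)!).
m = 4, n = 2
Numerator: 4 * 3
Denominator: 2! = 2
C(4, 2) = 6


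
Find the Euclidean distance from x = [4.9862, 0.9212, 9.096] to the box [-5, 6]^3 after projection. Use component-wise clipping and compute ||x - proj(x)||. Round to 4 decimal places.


Project each component onto [-5, 6].
clip(4.9862) = 4.9862, clip(0.9212) = 0.9212, clip(9.096) = 6.0
Projection = [4.9862, 0.9212, 6.0]
Squared diffs: [0.0, 0.0, 9.5852]
Distance = sqrt(9.5852) = 3.096


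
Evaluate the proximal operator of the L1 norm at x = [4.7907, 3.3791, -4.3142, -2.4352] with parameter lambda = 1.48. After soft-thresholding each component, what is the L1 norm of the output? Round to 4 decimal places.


Soft-thresholding with lambda = 1.48:
prox(4.7907) = sign(4.7907)*max(|4.7907| - 1.48, 0) = 3.3107
prox(3.3791) = sign(3.3791)*max(|3.3791| - 1.48, 0) = 1.8991
prox(-4.3142) = sign(-4.3142)*max(|-4.3142| - 1.48, 0) = -2.8342
prox(-2.4352) = sign(-2.4352)*max(|-2.4352| - 1.48, 0) = -0.9552
prox(x) = [3.3107, 1.8991, -2.8342, -0.9552]
||prox(x)||_1 = 3.3107 + 1.8991 + 2.8342 + 0.9552 = 8.9992


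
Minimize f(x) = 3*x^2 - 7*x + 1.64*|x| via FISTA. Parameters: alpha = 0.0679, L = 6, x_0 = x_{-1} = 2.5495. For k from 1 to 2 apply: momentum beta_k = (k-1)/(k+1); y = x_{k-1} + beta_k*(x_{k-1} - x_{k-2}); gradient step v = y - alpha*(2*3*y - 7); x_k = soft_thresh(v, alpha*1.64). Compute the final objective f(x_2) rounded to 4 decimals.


FISTA on f(x) = 3*x^2 - 7*x + 1.64*|x|
L = 6, alpha = 0.0679
Iteration 1: beta = 0.0, y = 2.5495 + 0.0*(2.5495 - 2.5495) = 2.5495
  grad(y) = 8.297, v = y - alpha*grad = 1.9861
  prox(v) = soft_thresh(1.9861, 0.1114) = 1.8748
Iteration 2: beta = 0.3333, y = 1.8748 + 0.3333*(1.8748 - 2.5495) = 1.6499
  grad(y) = 2.8992, v = y - alpha*grad = 1.453
  prox(v) = soft_thresh(1.453, 0.1114) = 1.3417
f(x_2) = 3*1.3417^2 - 7*1.3417 + 1.64*|1.3417| = -1.7912


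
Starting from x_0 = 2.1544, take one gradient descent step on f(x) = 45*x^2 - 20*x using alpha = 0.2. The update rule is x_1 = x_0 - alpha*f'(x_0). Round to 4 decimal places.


We compute the gradient at x_0 and apply the update.
f'(x) = 90*x - 20
f'(2.1544) = 90*2.1544 - 20 = 173.896
x_1 = 2.1544 - 0.2*173.896 = -32.6248


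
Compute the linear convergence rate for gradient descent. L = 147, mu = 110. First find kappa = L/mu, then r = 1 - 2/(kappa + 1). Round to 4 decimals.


Step 1: Compute the condition number.
kappa = L/mu = 147/110 = 1.3364
Step 2: Compute the convergence rate.
r = 1 - 2/(kappa + 1) = 1 - 2*mu/(L + mu) = (L - mu)/(L + mu) = 37/257 = 0.144


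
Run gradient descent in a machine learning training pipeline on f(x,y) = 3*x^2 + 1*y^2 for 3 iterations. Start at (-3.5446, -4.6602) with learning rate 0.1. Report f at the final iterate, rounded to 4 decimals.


Gradient descent on f(x,y) = 3*x^2 + 1*y^2.
Starting point: (-3.5446, -4.6602), alpha = 0.1
Step 1: grad_x = 2*3*-3.5446 = -21.2676, grad_y = 2*1*-4.6602 = -9.3204
  x_1 = -3.5446 - 0.1*-21.2676 = -1.4178
  y_1 = -4.6602 - 0.1*-9.3204 = -3.7282
Step 2: grad_x = 2*3*-1.4178 = -8.507, grad_y = 2*1*-3.7282 = -7.4563
  x_2 = -1.4178 - 0.1*-8.507 = -0.5671
  y_2 = -3.7282 - 0.1*-7.4563 = -2.9825
Step 3: grad_x = 2*3*-0.5671 = -3.4028, grad_y = 2*1*-2.9825 = -5.9651
  x_3 = -0.5671 - 0.1*-3.4028 = -0.2269
  y_3 = -2.9825 - 0.1*-5.9651 = -2.386
f(-0.2269, -2.386) = 3*(-0.2269)^2 + 1*(-2.386)^2 = 5.8475


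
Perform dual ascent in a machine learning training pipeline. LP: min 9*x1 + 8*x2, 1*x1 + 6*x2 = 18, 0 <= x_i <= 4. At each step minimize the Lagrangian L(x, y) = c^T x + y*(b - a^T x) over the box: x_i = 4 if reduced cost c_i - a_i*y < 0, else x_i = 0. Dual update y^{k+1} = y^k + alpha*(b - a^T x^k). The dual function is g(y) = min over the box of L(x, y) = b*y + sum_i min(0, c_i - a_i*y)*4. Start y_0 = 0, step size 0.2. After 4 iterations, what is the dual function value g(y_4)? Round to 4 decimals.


Dual ascent for LP: min 9*x1 + 8*x2, 1*x1 + 6*x2 = 18, 0 <= x_i <= 4
Step 1: y^k = 0.0, reduced costs: (9.0, 8.0)
  x^k = (0.0, 0.0), subgradient = b - a^T x = 18.0
  y^{k+1} = 0.0 + 0.2*18.0 = 3.6
Step 2: y^k = 3.6, reduced costs: (5.4, -13.6)
  x^k = (0.0, 4.0), subgradient = b - a^T x = -6.0
  y^{k+1} = 3.6 + 0.2*-6.0 = 2.4
Step 3: y^k = 2.4, reduced costs: (6.6, -6.4)
  x^k = (0.0, 4.0), subgradient = b - a^T x = -6.0
  y^{k+1} = 2.4 + 0.2*-6.0 = 1.2
Step 4: y^k = 1.2, reduced costs: (7.8, 0.8)
  x^k = (0.0, 0.0), subgradient = b - a^T x = 18.0
  y^{k+1} = 1.2 + 0.2*18.0 = 4.8
Dual objective at y_4 = 4.8: reduced costs (4.2, -20.8), box minimizer x = (0.0, 4.0)
g(y_4) = b*y + (c1 - a1*y)*x1 + (c2 - a2*y)*x2 = 18*4.8 + 4.2*0.0 + (-20.8)*4.0 = 86.4 + 0.0 - 83.2 = 3.2


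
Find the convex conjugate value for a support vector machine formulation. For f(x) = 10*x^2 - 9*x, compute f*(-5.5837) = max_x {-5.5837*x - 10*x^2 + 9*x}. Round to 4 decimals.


f*(y) = sup_x {y*x - a*x^2 - b*x} = sup_x {(y-b)*x - a*x^2}
FOC: (y - b) - 2a*x = 0 => x* = (y - b)/(2a)
x* = (-5.5837 + 9)/(2*10) = 0.1708
f*(-5.5837) = (y-b)^2/(4a) = (-5.5837 + 9)^2/(4*10)
= 11.6711/40 = 0.2918


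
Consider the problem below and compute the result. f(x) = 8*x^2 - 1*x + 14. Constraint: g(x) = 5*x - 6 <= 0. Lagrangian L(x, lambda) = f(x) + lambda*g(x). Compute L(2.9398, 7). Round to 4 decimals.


Step 1: Evaluate f(x).
f(2.9398) = 8*2.9398^2 - 1*2.9398 + 14 = 80.1996
Step 2: Evaluate g(x).
g(2.9398) = 5*2.9398 - 6 = 8.699
Step 3: Compute Lagrangian.
L = 80.1996 + 7*8.699 = 141.0926


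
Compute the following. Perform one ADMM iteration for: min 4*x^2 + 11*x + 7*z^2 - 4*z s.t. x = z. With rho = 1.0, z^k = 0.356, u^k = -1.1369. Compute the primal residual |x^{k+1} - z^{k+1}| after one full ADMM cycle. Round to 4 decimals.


ADMM iteration with rho = 1.0, z^k = 0.356, u^k = -1.1369
Step 1: x-update.
Minimize 4*x^2 + 11*x + (1.0/2)*(x - 0.356 - 1.1369)^2
FOC: (2*4 + 1.0)*x = -11 + 1.0*(0.356 + 1.1369)
x^{k+1} = -1.0563
Step 2: z-update.
Minimize 7*z^2 - 4*z + (1.0/2)*(-1.0563 - z - 1.1369)^2
FOC: (2*7 + 1.0)*z = 4 + 1.0*(-1.0563 - 1.1369)
z^{k+1} = 0.1205
Step 3: u-update.
u^{k+1} = -1.1369 - 1.0563 - 0.1205 = -2.3137
Step 4: Primal residual = |-1.0563 - 0.1205| = 1.1768


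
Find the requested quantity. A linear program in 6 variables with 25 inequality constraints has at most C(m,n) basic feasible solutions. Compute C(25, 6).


Each vertex corresponds to some choice of n active constraints out of m, so the number of vertices is at most C(m, n) = m! / (n!(m-n)!).
m = 25, n = 6
Numerator: 25 * 24 * 23 * 22 * 21 * 20
Denominator: 6! = 720
C(25, 6) = 177100


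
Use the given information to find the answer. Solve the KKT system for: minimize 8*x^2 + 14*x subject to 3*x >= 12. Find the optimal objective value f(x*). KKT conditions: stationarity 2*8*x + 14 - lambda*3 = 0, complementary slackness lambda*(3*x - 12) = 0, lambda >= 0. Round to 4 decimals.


Step 1: Try lambda = 0 (constraint inactive).
x_unc = -14/(2*8) = -0.875
Check: 3*-0.875 = -2.625 < 12 -- violated!
Step 2: Constraint must be active: 3*x = 12
x* = 12/3 = 4.0
lambda = (2*8*4.0 + 14)/3 = 26.0
Step 3: Compute optimal value.
f(x*) = 8*4.0^2 + 14*4.0 = 184.0


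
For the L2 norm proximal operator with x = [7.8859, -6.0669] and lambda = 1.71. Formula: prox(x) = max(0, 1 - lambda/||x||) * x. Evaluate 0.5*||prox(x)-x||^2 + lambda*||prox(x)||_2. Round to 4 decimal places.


Step 1: Compute ||x||.
||x|| = 9.9496
Step 2: Compute scaling factor.
scale = max(0, 1 - 1.71/9.9496) = 0.8281
Step 3: prox(x) = [6.5306, -5.0242]
||prox(x)|| = 8.2396
Step 4: Proximal objective.
0.5*||prox-x||^2 = 1.4621
lambda*||prox|| = 14.0897
Total = 15.5518


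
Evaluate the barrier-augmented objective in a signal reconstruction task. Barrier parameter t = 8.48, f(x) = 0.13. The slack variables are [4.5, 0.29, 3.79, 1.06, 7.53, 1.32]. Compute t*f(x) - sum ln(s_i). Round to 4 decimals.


Step 1: Compute log-barrier.
ln values: [1.5041, -1.2379, 1.3324, 0.0583, 2.0189, 0.2776]
phi = -(1.5041 - 1.2379 + 1.3324 + 0.0583 + 2.0189 + 0.2776) = -3.9534
Step 2: Compute augmented objective.
t*f(x) = 8.48*0.13 = 1.1024
Total = 1.1024 - 3.9534 = -2.851


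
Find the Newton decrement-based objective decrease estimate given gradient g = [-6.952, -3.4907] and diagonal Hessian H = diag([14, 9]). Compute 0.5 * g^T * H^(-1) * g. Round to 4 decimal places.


Step 1: H is diagonal, so H^(-1) * g = [-0.4966, -0.3879].
Step 2: g^T H^(-1) g = sum_i g_i^2 / H_ii
  = (-6.952)^2/14 + (-3.4907)^2/9
  = 3.4522 + 1.3539 = 4.8061
Step 3: Objective decrease = 0.5 * g^T H^(-1) g = 2.403


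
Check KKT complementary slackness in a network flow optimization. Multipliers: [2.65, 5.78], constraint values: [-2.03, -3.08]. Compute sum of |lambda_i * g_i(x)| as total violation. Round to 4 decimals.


KKT complementary slackness check:
lambda_1 * g_1 = 2.65 * -2.03 = -5.3795
lambda_2 * g_2 = 5.78 * -3.08 = -17.8024
Total violation = 5.3795 + 17.8024 = 23.1819


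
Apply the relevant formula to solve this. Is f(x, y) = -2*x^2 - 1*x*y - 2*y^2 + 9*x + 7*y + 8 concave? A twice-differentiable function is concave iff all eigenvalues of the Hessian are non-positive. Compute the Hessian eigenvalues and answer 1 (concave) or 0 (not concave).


The Hessian of f(x,y) = -2*x^2 - 1*x*y - 2*y^2 + 9*x + 7*y + 8 is:
H = [[-4, -1], [-1, -4]]
Trace = -4 - 4 = -8
Determinant = -4*-4 - (-1)^2 = 15
Discriminant = (-8)^2 - 4*15 = 4.0
Eigenvalues: lambda_1 = -5.0, lambda_2 = -3.0
The function is concave.

1


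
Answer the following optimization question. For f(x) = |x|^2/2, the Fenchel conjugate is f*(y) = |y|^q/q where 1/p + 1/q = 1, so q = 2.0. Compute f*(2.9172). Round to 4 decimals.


The conjugate exponent q satisfies 1/p + 1/q = 1.
p = 2, so q = 2/(2 - 1) = 2.0
|y|^q = 2.9172^2.0 = 8.5101
f*(2.9172) = 8.5101 / 2.0 = 4.255


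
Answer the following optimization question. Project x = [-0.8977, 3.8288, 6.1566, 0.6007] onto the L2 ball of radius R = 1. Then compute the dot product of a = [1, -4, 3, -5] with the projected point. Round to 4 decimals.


Step 1: Compute ||x|| (intermediates to 6 decimals).
||x|| = sqrt((-0.8977)^2 + 3.8288^2 + 6.1566^2 + 0.6007^2) = 7.330085
Step 2: Project.
Since ||x|| > R, scale = R/||x|| = 1/7.330085 = 0.136424, proj(x) = scale * x
proj(x) = [-0.122468, 0.52234, 0.839908, 0.08195]
Step 3: Dot product.
a^T * proj(x) = 1*(-0.122468) - 4*0.52234 + 3*0.839908 - 5*0.08195 = -0.1019


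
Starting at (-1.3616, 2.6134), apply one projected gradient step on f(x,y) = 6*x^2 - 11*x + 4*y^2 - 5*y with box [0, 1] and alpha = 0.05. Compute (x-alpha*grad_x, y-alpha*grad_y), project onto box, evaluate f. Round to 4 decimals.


Step 1: Compute gradient at (-1.3616, 2.6134).
grad_x = 2*6*-1.3616 - 11 = -27.3392
grad_y = 2*4*2.6134 - 5 = 15.9072
Step 2: Gradient step.
x_raw = -1.3616 - 0.05*-27.3392 = 0.0054
y_raw = 2.6134 - 0.05*15.9072 = 1.818
Step 3: Project onto [0, 1].
x_proj = clip(0.0054) = 0.0054
y_proj = clip(1.818) = 1.0
Step 4: Evaluate f.
f(0.0054, 1.0) = -1.0588


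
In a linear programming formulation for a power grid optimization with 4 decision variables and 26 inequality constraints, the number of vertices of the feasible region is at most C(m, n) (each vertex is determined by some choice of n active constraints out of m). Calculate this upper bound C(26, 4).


Each vertex corresponds to some choice of n active constraints out of m, so the number of vertices is at most C(m, n) = m! / (n!(m-n)!).
m = 26, n = 4
Numerator: 26 * 25 * 24 * 23
Denominator: 4! = 24
C(26, 4) = 14950


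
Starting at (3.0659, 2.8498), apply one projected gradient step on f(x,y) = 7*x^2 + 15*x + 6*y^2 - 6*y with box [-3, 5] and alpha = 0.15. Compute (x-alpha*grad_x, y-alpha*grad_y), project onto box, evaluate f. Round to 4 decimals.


Step 1: Compute gradient at (3.0659, 2.8498).
grad_x = 2*7*3.0659 + 15 = 57.9226
grad_y = 2*6*2.8498 - 6 = 28.1976
Step 2: Gradient step.
x_raw = 3.0659 - 0.15*57.9226 = -5.6225
y_raw = 2.8498 - 0.15*28.1976 = -1.3798
Step 3: Project onto [-3, 5].
x_proj = clip(-5.6225) = -3.0
y_proj = clip(-1.3798) = -1.3798
Step 4: Evaluate f.
f(-3.0, -1.3798) = 37.7028


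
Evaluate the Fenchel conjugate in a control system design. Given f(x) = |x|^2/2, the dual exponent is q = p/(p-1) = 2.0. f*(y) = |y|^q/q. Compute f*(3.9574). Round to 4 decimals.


The conjugate exponent q satisfies 1/p + 1/q = 1.
p = 2, so q = 2/(2 - 1) = 2.0
|y|^q = 3.9574^2.0 = 15.661
f*(3.9574) = 15.661 / 2.0 = 7.8305


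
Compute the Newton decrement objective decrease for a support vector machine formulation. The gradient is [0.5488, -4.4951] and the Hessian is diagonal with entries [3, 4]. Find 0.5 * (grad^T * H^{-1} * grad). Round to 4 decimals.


Step 1: H is diagonal, so H^(-1) * g = [0.1829, -1.1238].
Step 2: g^T H^(-1) g = sum_i g_i^2 / H_ii
  = (0.5488)^2/3 + (-4.4951)^2/4
  = 0.1004 + 5.0515 = 5.1519
Step 3: Objective decrease = 0.5 * g^T H^(-1) g = 2.5759


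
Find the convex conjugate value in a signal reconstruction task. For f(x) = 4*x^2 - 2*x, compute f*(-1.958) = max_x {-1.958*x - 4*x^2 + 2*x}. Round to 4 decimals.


f*(y) = sup_x {y*x - a*x^2 - b*x} = sup_x {(y-b)*x - a*x^2}
FOC: (y - b) - 2a*x = 0 => x* = (y - b)/(2a)
x* = (-1.958 + 2)/(2*4) = 0.0053
f*(-1.958) = (y-b)^2/(4a) = (-1.958 + 2)^2/(4*4)
= 0.0018/16 = 0.0001


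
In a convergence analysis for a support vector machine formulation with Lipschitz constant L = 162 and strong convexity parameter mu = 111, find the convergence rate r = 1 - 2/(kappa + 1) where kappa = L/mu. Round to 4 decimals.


Step 1: Compute the condition number.
kappa = L/mu = 162/111 = 1.4595
Step 2: Compute the convergence rate.
r = 1 - 2/(kappa + 1) = 1 - 2*mu/(L + mu) = (L - mu)/(L + mu) = 51/273 = 0.1868


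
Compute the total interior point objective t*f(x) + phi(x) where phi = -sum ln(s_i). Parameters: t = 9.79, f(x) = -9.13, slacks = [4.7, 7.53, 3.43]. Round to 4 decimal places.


Step 1: Compute log-barrier.
ln values: [1.5476, 2.0189, 1.2326]
phi = -(1.5476 + 2.0189 + 1.2326) = -4.799
Step 2: Compute augmented objective.
t*f(x) = 9.79*-9.13 = -89.3827
Total = -89.3827 - 4.799 = -94.1817


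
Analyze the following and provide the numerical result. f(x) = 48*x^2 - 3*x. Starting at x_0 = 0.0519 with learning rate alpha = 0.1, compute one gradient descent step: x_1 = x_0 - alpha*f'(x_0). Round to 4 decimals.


We compute the gradient at x_0 and apply the update.
f'(x) = 96*x - 3
f'(0.0519) = 96*0.0519 - 3 = 1.9824
x_1 = 0.0519 - 0.1*1.9824 = -0.1463


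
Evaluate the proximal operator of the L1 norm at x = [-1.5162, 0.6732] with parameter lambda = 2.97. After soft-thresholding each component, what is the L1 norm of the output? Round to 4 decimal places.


Soft-thresholding with lambda = 2.97:
prox(-1.5162) = sign(-1.5162)*max(|-1.5162| - 2.97, 0) = 0.0
prox(0.6732) = sign(0.6732)*max(|0.6732| - 2.97, 0) = 0.0
prox(x) = [0.0, 0.0]
||prox(x)||_1 = 0.0 + 0.0 = 0.0


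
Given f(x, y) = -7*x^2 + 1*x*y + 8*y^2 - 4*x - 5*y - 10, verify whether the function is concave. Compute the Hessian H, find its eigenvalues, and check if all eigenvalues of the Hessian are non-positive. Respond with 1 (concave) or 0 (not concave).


The Hessian of f(x,y) = -7*x^2 + 1*x*y + 8*y^2 - 4*x - 5*y - 10 is:
H = [[-14, 1], [1, 16]]
Trace = -14 + 16 = 2
Determinant = -14*16 - (1)^2 = -225
Discriminant = (2)^2 - 4*-225 = 904.0
Eigenvalues: lambda_1 = -14.0333, lambda_2 = 16.0333
The function is not concave.

0


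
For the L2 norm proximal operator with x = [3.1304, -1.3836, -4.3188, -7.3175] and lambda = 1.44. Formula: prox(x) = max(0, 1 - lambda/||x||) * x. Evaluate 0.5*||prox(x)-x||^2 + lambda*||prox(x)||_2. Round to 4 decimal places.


Step 1: Compute ||x||.
||x|| = 9.1603
Step 2: Compute scaling factor.
scale = max(0, 1 - 1.44/9.1603) = 0.8428
Step 3: prox(x) = [2.6383, -1.1661, -3.6399, -6.1672]
||prox(x)|| = 7.7203
Step 4: Proximal objective.
0.5*||prox-x||^2 = 1.0368
lambda*||prox|| = 11.1172
Total = 12.1541


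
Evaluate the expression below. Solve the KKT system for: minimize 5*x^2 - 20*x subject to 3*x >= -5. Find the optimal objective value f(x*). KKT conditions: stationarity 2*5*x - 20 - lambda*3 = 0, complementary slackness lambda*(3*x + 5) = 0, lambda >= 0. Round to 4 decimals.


Step 1: Try lambda = 0 (constraint inactive).
Stationarity: 2*5*x - 20 = 0
x* = 20/(2*5) = 2.0
Check constraint: 3*2.0 = 6.0 >= -5 -- satisfied.
Step 2: Compute optimal value.
f(x*) = 5*2.0^2 - 20*2.0 = -20.0


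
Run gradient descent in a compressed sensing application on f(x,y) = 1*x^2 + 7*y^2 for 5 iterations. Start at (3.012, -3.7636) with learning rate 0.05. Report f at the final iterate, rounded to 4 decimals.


Gradient descent on f(x,y) = 1*x^2 + 7*y^2.
Starting point: (3.012, -3.7636), alpha = 0.05
Step 1: grad_x = 2*1*3.012 = 6.024, grad_y = 2*7*-3.7636 = -52.6904
  x_1 = 3.012 - 0.05*6.024 = 2.7108
  y_1 = -3.7636 - 0.05*-52.6904 = -1.1291
Step 2: grad_x = 2*1*2.7108 = 5.4216, grad_y = 2*7*-1.1291 = -15.8071
  x_2 = 2.7108 - 0.05*5.4216 = 2.4397
  y_2 = -1.1291 - 0.05*-15.8071 = -0.3387
Step 3: grad_x = 2*1*2.4397 = 4.8794, grad_y = 2*7*-0.3387 = -4.7421
  x_3 = 2.4397 - 0.05*4.8794 = 2.1957
  y_3 = -0.3387 - 0.05*-4.7421 = -0.1016
Step 4: grad_x = 2*1*2.1957 = 4.3915, grad_y = 2*7*-0.1016 = -1.4226
  x_4 = 2.1957 - 0.05*4.3915 = 1.9762
  y_4 = -0.1016 - 0.05*-1.4226 = -0.0305
Step 5: grad_x = 2*1*1.9762 = 3.9523, grad_y = 2*7*-0.0305 = -0.4268
  x_5 = 1.9762 - 0.05*3.9523 = 1.7786
  y_5 = -0.0305 - 0.05*-0.4268 = -0.0091
f(1.7786, -0.0091) = 1*1.7786^2 + 7*(-0.0091)^2 = 3.1638


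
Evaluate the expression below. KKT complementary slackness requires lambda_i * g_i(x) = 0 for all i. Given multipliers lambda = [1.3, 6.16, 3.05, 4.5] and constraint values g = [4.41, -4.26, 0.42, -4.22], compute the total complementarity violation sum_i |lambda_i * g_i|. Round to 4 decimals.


KKT complementary slackness check:
lambda_1 * g_1 = 1.3 * 4.41 = 5.733
lambda_2 * g_2 = 6.16 * -4.26 = -26.2416
lambda_3 * g_3 = 3.05 * 0.42 = 1.281
lambda_4 * g_4 = 4.5 * -4.22 = -18.99
Total violation = 5.733 + 26.2416 + 1.281 + 18.99 = 52.2456


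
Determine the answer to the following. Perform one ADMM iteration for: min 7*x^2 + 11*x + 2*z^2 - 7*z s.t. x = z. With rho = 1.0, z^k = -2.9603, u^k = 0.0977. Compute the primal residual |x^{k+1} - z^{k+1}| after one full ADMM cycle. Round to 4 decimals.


ADMM iteration with rho = 1.0, z^k = -2.9603, u^k = 0.0977
Step 1: x-update.
Minimize 7*x^2 + 11*x + (1.0/2)*(x + 2.9603 + 0.0977)^2
FOC: (2*7 + 1.0)*x = -11 + 1.0*(-2.9603 - 0.0977)
x^{k+1} = -0.9372
Step 2: z-update.
Minimize 2*z^2 - 7*z + (1.0/2)*(-0.9372 - z + 0.0977)^2
FOC: (2*2 + 1.0)*z = 7 + 1.0*(-0.9372 + 0.0977)
z^{k+1} = 1.2321
Step 3: u-update.
u^{k+1} = 0.0977 - 0.9372 - 1.2321 = -2.0716
Step 4: Primal residual = |-0.9372 - 1.2321| = 2.1693


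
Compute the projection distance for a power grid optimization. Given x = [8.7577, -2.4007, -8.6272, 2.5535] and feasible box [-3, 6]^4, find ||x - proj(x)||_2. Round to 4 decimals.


Project each component onto [-3, 6].
clip(8.7577) = 6.0, clip(-2.4007) = -2.4007, clip(-8.6272) = -3.0, clip(2.5535) = 2.5535
Projection = [6.0, -2.4007, -3.0, 2.5535]
Squared diffs: [7.6049, 0.0, 31.6654, 0.0]
Distance = sqrt(39.2703) = 6.2666


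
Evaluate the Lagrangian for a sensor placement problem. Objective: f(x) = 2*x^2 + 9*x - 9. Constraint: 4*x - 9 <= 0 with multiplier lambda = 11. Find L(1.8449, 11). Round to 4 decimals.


Step 1: Evaluate f(x).
f(1.8449) = 2*1.8449^2 + 9*1.8449 - 9 = 14.4114
Step 2: Evaluate g(x).
g(1.8449) = 4*1.8449 - 9 = -1.6204
Step 3: Compute Lagrangian.
L = 14.4114 + 11*-1.6204 = -3.413


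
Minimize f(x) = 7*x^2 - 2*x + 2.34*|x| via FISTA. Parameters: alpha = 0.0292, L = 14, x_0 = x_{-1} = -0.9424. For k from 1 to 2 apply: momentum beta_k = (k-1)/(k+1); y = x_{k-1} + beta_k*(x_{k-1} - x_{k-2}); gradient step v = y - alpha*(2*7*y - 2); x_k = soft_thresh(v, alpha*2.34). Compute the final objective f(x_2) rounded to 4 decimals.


FISTA on f(x) = 7*x^2 - 2*x + 2.34*|x|
L = 14, alpha = 0.0292
Iteration 1: beta = 0.0, y = -0.9424 + 0.0*(-0.9424 + 0.9424) = -0.9424
  grad(y) = -15.1936, v = y - alpha*grad = -0.4987
  prox(v) = soft_thresh(-0.4987, 0.0683) = -0.4304
Iteration 2: beta = 0.3333, y = -0.4304 + 0.3333*(-0.4304 + 0.9424) = -0.2598
  grad(y) = -5.6366, v = y - alpha*grad = -0.0952
  prox(v) = soft_thresh(-0.0952, 0.0683) = -0.0268
f(x_2) = 7*(-0.0268)^2 - 2*(-0.0268) + 2.34*|-0.0268| = 0.1215


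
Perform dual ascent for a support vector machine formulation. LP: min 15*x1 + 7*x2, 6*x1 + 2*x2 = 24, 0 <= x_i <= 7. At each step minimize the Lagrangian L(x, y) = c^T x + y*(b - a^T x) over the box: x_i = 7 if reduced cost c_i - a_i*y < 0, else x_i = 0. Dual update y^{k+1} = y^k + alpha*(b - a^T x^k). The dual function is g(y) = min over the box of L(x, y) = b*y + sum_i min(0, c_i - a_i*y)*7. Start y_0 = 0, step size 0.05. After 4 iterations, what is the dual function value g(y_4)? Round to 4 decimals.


Dual ascent for LP: min 15*x1 + 7*x2, 6*x1 + 2*x2 = 24, 0 <= x_i <= 7
Step 1: y^k = 0.0, reduced costs: (15.0, 7.0)
  x^k = (0.0, 0.0), subgradient = b - a^T x = 24.0
  y^{k+1} = 0.0 + 0.05*24.0 = 1.2
Step 2: y^k = 1.2, reduced costs: (7.8, 4.6)
  x^k = (0.0, 0.0), subgradient = b - a^T x = 24.0
  y^{k+1} = 1.2 + 0.05*24.0 = 2.4
Step 3: y^k = 2.4, reduced costs: (0.6, 2.2)
  x^k = (0.0, 0.0), subgradient = b - a^T x = 24.0
  y^{k+1} = 2.4 + 0.05*24.0 = 3.6
Step 4: y^k = 3.6, reduced costs: (-6.6, -0.2)
  x^k = (7.0, 7.0), subgradient = b - a^T x = -32.0
  y^{k+1} = 3.6 + 0.05*-32.0 = 2.0
Dual objective at y_4 = 2.0: reduced costs (3.0, 3.0), box minimizer x = (0.0, 0.0)
g(y_4) = b*y + (c1 - a1*y)*x1 + (c2 - a2*y)*x2 = 24*2.0 + 3.0*0.0 + 3.0*0.0 = 48.0 + 0.0 + 0.0 = 48.0


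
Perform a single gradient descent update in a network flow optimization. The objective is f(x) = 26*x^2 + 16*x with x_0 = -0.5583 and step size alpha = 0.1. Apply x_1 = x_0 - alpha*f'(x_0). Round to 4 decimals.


We compute the gradient at x_0 and apply the update.
f'(x) = 52*x + 16
f'(-0.5583) = 52*-0.5583 + 16 = -13.0316
x_1 = -0.5583 - 0.1*-13.0316 = 0.7449


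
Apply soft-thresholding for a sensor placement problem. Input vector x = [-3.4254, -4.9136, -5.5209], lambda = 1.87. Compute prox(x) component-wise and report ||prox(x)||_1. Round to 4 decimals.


Soft-thresholding with lambda = 1.87:
prox(-3.4254) = sign(-3.4254)*max(|-3.4254| - 1.87, 0) = -1.5554
prox(-4.9136) = sign(-4.9136)*max(|-4.9136| - 1.87, 0) = -3.0436
prox(-5.5209) = sign(-5.5209)*max(|-5.5209| - 1.87, 0) = -3.6509
prox(x) = [-1.5554, -3.0436, -3.6509]
||prox(x)||_1 = 1.5554 + 3.0436 + 3.6509 = 8.2499


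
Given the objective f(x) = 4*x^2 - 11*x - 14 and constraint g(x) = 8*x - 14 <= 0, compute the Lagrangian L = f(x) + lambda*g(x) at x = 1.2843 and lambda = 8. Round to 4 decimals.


Step 1: Evaluate f(x).
f(1.2843) = 4*1.2843^2 - 11*1.2843 - 14 = -21.5296
Step 2: Evaluate g(x).
g(1.2843) = 8*1.2843 - 14 = -3.7256
Step 3: Compute Lagrangian.
L = -21.5296 + 8*-3.7256 = -51.3344


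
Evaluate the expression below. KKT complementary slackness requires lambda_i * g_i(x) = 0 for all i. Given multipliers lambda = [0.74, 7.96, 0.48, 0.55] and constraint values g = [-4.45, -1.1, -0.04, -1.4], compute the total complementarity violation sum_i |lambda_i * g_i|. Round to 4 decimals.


KKT complementary slackness check:
lambda_1 * g_1 = 0.74 * -4.45 = -3.293
lambda_2 * g_2 = 7.96 * -1.1 = -8.756
lambda_3 * g_3 = 0.48 * -0.04 = -0.0192
lambda_4 * g_4 = 0.55 * -1.4 = -0.77
Total violation = 3.293 + 8.756 + 0.0192 + 0.77 = 12.8382


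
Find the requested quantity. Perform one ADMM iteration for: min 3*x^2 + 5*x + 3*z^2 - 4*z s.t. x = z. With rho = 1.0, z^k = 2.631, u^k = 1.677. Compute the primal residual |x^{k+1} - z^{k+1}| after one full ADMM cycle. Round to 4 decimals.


ADMM iteration with rho = 1.0, z^k = 2.631, u^k = 1.677
Step 1: x-update.
Minimize 3*x^2 + 5*x + (1.0/2)*(x - 2.631 + 1.677)^2
FOC: (2*3 + 1.0)*x = -5 + 1.0*(2.631 - 1.677)
x^{k+1} = -0.578
Step 2: z-update.
Minimize 3*z^2 - 4*z + (1.0/2)*(-0.578 - z + 1.677)^2
FOC: (2*3 + 1.0)*z = 4 + 1.0*(-0.578 + 1.677)
z^{k+1} = 0.7284
Step 3: u-update.
u^{k+1} = 1.677 - 0.578 - 0.7284 = 0.3706
Step 4: Primal residual = |-0.578 - 0.7284| = 1.3064


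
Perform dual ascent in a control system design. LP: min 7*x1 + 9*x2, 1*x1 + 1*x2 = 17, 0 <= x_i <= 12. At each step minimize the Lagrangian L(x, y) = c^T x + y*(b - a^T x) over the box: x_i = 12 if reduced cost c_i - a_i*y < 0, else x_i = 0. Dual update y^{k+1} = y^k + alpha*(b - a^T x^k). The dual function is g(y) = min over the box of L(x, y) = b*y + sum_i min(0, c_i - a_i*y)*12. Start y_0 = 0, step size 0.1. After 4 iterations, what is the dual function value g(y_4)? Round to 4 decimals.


Dual ascent for LP: min 7*x1 + 9*x2, 1*x1 + 1*x2 = 17, 0 <= x_i <= 12
Step 1: y^k = 0.0, reduced costs: (7.0, 9.0)
  x^k = (0.0, 0.0), subgradient = b - a^T x = 17.0
  y^{k+1} = 0.0 + 0.1*17.0 = 1.7
Step 2: y^k = 1.7, reduced costs: (5.3, 7.3)
  x^k = (0.0, 0.0), subgradient = b - a^T x = 17.0
  y^{k+1} = 1.7 + 0.1*17.0 = 3.4
Step 3: y^k = 3.4, reduced costs: (3.6, 5.6)
  x^k = (0.0, 0.0), subgradient = b - a^T x = 17.0
  y^{k+1} = 3.4 + 0.1*17.0 = 5.1
Step 4: y^k = 5.1, reduced costs: (1.9, 3.9)
  x^k = (0.0, 0.0), subgradient = b - a^T x = 17.0
  y^{k+1} = 5.1 + 0.1*17.0 = 6.8
Dual objective at y_4 = 6.8: reduced costs (0.2, 2.2), box minimizer x = (0.0, 0.0)
g(y_4) = b*y + (c1 - a1*y)*x1 + (c2 - a2*y)*x2 = 17*6.8 + 0.2*0.0 + 2.2*0.0 = 115.6 + 0.0 + 0.0 = 115.6


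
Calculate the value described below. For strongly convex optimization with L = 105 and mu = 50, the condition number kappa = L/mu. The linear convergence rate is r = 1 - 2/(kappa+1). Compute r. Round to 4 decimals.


Step 1: Compute the condition number.
kappa = L/mu = 105/50 = 2.1
Step 2: Compute the convergence rate.
r = 1 - 2/(kappa + 1) = 1 - 2*mu/(L + mu) = (L - mu)/(L + mu) = 55/155 = 0.3548


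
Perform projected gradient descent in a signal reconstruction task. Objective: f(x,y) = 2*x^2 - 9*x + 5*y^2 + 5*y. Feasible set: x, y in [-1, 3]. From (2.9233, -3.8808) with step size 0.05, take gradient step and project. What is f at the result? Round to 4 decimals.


Step 1: Compute gradient at (2.9233, -3.8808).
grad_x = 2*2*2.9233 - 9 = 2.6932
grad_y = 2*5*-3.8808 + 5 = -33.808
Step 2: Gradient step.
x_raw = 2.9233 - 0.05*2.6932 = 2.7886
y_raw = -3.8808 - 0.05*-33.808 = -2.1904
Step 3: Project onto [-1, 3].
x_proj = clip(2.7886) = 2.7886
y_proj = clip(-2.1904) = -1.0
Step 4: Evaluate f.
f(2.7886, -1.0) = -9.5447


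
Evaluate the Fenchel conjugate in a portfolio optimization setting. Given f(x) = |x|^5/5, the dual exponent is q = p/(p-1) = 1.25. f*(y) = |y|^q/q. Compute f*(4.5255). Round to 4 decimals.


The conjugate exponent q satisfies 1/p + 1/q = 1.
p = 5, so q = 5/(5 - 1) = 1.25
|y|^q = 4.5255^1.25 = 6.6006
f*(4.5255) = 6.6006 / 1.25 = 5.2805


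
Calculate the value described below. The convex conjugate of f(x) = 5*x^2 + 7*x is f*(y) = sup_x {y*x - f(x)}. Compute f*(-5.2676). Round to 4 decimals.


f*(y) = sup_x {y*x - a*x^2 - b*x} = sup_x {(y-b)*x - a*x^2}
FOC: (y - b) - 2a*x = 0 => x* = (y - b)/(2a)
x* = (-5.2676 - 7)/(2*5) = -1.2268
f*(-5.2676) = (y-b)^2/(4a) = (-5.2676 - 7)^2/(4*5)
= 150.494/20 = 7.5247


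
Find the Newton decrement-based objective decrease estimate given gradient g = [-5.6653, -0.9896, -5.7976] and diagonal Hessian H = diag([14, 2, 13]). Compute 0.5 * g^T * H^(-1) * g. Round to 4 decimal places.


Step 1: H is diagonal, so H^(-1) * g = [-0.4047, -0.4948, -0.446].
Step 2: g^T H^(-1) g = sum_i g_i^2 / H_ii
  = (-5.6653)^2/14 + (-0.9896)^2/2 + (-5.7976)^2/13
  = 2.2925 + 0.4897 + 2.5856 = 5.3677
Step 3: Objective decrease = 0.5 * g^T H^(-1) g = 2.6839


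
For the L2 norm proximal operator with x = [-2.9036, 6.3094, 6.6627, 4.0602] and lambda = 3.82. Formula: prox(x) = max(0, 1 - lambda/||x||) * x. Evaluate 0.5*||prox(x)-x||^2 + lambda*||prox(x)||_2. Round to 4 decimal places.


Step 1: Compute ||x||.
||x|| = 10.4459
Step 2: Compute scaling factor.
scale = max(0, 1 - 3.82/10.4459) = 0.6343
Step 3: prox(x) = [-1.8418, 4.0021, 4.2262, 2.5754]
||prox(x)|| = 6.6259
Step 4: Proximal objective.
0.5*||prox-x||^2 = 7.2962
lambda*||prox|| = 25.3109
Total = 32.607


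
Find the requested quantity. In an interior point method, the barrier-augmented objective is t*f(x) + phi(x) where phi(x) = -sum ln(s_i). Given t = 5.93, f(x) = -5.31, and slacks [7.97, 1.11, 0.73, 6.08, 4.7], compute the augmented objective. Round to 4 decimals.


Step 1: Compute log-barrier.
ln values: [2.0757, 0.1044, -0.3147, 1.805, 1.5476]
phi = -(2.0757 + 0.1044 - 0.3147 + 1.805 + 1.5476) = -5.2179
Step 2: Compute augmented objective.
t*f(x) = 5.93*-5.31 = -31.4883
Total = -31.4883 - 5.2179 = -36.7062


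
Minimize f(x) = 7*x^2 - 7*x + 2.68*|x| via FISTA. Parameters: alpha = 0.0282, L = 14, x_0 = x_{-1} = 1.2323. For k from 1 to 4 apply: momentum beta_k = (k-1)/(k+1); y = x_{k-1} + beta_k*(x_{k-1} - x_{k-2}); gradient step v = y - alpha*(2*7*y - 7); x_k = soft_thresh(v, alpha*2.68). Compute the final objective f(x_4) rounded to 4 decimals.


FISTA on f(x) = 7*x^2 - 7*x + 2.68*|x|
L = 14, alpha = 0.0282
Iteration 1: beta = 0.0, y = 1.2323 + 0.0*(1.2323 - 1.2323) = 1.2323
  grad(y) = 10.2522, v = y - alpha*grad = 0.9432
  prox(v) = soft_thresh(0.9432, 0.0756) = 0.8676
Iteration 2: beta = 0.3333, y = 0.8676 + 0.3333*(0.8676 - 1.2323) = 0.746
  grad(y) = 3.4447, v = y - alpha*grad = 0.6489
  prox(v) = soft_thresh(0.6489, 0.0756) = 0.5733
Iteration 3: beta = 0.5, y = 0.5733 + 0.5*(0.5733 - 0.8676) = 0.4262
  grad(y) = -1.0333, v = y - alpha*grad = 0.4553
  prox(v) = soft_thresh(0.4553, 0.0756) = 0.3798
Iteration 4: beta = 0.6, y = 0.3798 + 0.6*(0.3798 - 0.5733) = 0.2636
  grad(y) = -3.3095, v = y - alpha*grad = 0.3569
  prox(v) = soft_thresh(0.3569, 0.0756) = 0.2814
f(x_4) = 7*0.2814^2 - 7*0.2814 + 2.68*|0.2814| = -0.6613


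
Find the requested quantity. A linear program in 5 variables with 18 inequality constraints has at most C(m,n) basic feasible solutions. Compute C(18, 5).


Each vertex corresponds to some choice of n active constraints out of m, so the number of vertices is at most C(m, n) = m! / (n!(m-n)!).
m = 18, n = 5
Numerator: 18 * 17 * 16 * 15 * 14
Denominator: 5! = 120
C(18, 5) = 8568


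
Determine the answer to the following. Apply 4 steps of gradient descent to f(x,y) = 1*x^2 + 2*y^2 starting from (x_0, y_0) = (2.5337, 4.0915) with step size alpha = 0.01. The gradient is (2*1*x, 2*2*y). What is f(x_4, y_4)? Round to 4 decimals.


Gradient descent on f(x,y) = 1*x^2 + 2*y^2.
Starting point: (2.5337, 4.0915), alpha = 0.01
Step 1: grad_x = 2*1*2.5337 = 5.0674, grad_y = 2*2*4.0915 = 16.366
  x_1 = 2.5337 - 0.01*5.0674 = 2.483
  y_1 = 4.0915 - 0.01*16.366 = 3.9278
Step 2: grad_x = 2*1*2.483 = 4.9661, grad_y = 2*2*3.9278 = 15.7114
  x_2 = 2.483 - 0.01*4.9661 = 2.4334
  y_2 = 3.9278 - 0.01*15.7114 = 3.7707
Step 3: grad_x = 2*1*2.4334 = 4.8667, grad_y = 2*2*3.7707 = 15.0829
  x_3 = 2.4334 - 0.01*4.8667 = 2.3847
  y_3 = 3.7707 - 0.01*15.0829 = 3.6199
Step 4: grad_x = 2*1*2.3847 = 4.7694, grad_y = 2*2*3.6199 = 14.4796
  x_4 = 2.3847 - 0.01*4.7694 = 2.337
  y_4 = 3.6199 - 0.01*14.4796 = 3.4751
f(2.337, 3.4751) = 1*2.337^2 + 2*3.4751^2 = 29.6142


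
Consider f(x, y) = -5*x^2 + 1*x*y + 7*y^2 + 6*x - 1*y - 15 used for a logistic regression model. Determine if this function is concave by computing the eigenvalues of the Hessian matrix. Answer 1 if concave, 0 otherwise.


The Hessian of f(x,y) = -5*x^2 + 1*x*y + 7*y^2 + 6*x - 1*y - 15 is:
H = [[-10, 1], [1, 14]]
Trace = -10 + 14 = 4
Determinant = -10*14 - (1)^2 = -141
Discriminant = (4)^2 - 4*-141 = 580.0
Eigenvalues: lambda_1 = -10.0416, lambda_2 = 14.0416
The function is not concave.

0


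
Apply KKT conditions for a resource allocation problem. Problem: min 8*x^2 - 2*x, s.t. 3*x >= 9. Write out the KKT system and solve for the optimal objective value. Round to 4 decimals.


Step 1: Try lambda = 0 (constraint inactive).
x_unc = 2/(2*8) = 0.125
Check: 3*0.125 = 0.375 < 9 -- violated!
Step 2: Constraint must be active: 3*x = 9
x* = 9/3 = 3.0
lambda = (2*8*3.0 - 2)/3 = 15.3333
Step 3: Compute optimal value.
f(x*) = 8*3.0^2 - 2*3.0 = 66.0


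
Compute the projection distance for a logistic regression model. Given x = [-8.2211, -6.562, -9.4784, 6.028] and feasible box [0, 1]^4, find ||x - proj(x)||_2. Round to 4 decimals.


Project each component onto [0, 1].
clip(-8.2211) = 0.0, clip(-6.562) = 0.0, clip(-9.4784) = 0.0, clip(6.028) = 1.0
Projection = [0.0, 0.0, 0.0, 1.0]
Squared diffs: [67.5865, 43.0598, 89.8401, 25.2808]
Distance = sqrt(225.7672) = 15.0256


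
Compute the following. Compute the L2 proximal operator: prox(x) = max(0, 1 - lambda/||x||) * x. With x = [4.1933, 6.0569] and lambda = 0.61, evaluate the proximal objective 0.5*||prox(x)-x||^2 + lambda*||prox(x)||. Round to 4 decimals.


Step 1: Compute ||x||.
||x|| = 7.3668
Step 2: Compute scaling factor.
scale = max(0, 1 - 0.61/7.3668) = 0.9172
Step 3: prox(x) = [3.8461, 5.5554]
||prox(x)|| = 6.7568
Step 4: Proximal objective.
0.5*||prox-x||^2 = 0.1861
lambda*||prox|| = 4.1216
Total = 4.3077


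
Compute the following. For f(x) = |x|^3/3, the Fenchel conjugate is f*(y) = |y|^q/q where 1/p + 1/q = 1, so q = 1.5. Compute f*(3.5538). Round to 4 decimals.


The conjugate exponent q satisfies 1/p + 1/q = 1.
p = 3, so q = 3/(3 - 1) = 1.5
|y|^q = 3.5538^1.5 = 6.6995
f*(3.5538) = 6.6995 / 1.5 = 4.4663


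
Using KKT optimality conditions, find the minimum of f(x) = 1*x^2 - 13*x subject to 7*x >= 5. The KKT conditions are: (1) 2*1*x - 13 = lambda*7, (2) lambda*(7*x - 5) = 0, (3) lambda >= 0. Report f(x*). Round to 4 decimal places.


Step 1: Try lambda = 0 (constraint inactive).
Stationarity: 2*1*x - 13 = 0
x* = 13/(2*1) = 6.5
Check constraint: 7*6.5 = 45.5 >= 5 -- satisfied.
Step 2: Compute optimal value.
f(x*) = 1*6.5^2 - 13*6.5 = -42.25
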